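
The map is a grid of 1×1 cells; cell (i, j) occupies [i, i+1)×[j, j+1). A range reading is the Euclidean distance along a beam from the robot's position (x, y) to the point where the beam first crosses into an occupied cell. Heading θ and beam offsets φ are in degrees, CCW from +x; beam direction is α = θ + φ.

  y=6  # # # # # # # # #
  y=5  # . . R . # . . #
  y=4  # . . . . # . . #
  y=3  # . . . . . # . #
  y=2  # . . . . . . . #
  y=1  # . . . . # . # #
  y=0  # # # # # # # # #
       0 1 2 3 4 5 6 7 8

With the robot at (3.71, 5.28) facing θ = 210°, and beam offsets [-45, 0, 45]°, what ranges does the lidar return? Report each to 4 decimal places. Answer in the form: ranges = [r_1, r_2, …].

ranges = [2.7819, 3.1292, 4.4310]

beam 1: φ=-45°, α=165°
  d=(-0.9659,0.2588)  start (3,5)  tX=0.7350 tY=2.7819  stride 1/|dx|=1.0353 1/|dy|=3.8637
    cross x-line → (2,5), t=0.7350
    cross x-line → (1,5), t=1.7703
    cross y-line → (1,6), t=2.7819 (wall)
  → r_1 = 2.7819
beam 2: φ=0°, α=210°
  d=(-0.8660,-0.5000)  start (3,5)  tX=0.8198 tY=0.5600  stride 1/|dx|=1.1547 1/|dy|=2.0000
    cross y-line → (3,4), t=0.5600
    cross x-line → (2,4), t=0.8198
    cross x-line → (1,4), t=1.9745
    cross y-line → (1,3), t=2.5600
    cross x-line → (0,3), t=3.1292 (wall)
  → r_2 = 3.1292
beam 3: φ=45°, α=255°
  d=(-0.2588,-0.9659)  start (3,5)  tX=2.7432 tY=0.2899  stride 1/|dx|=3.8637 1/|dy|=1.0353
    cross y-line → (3,4), t=0.2899
    cross y-line → (3,3), t=1.3252
    cross y-line → (3,2), t=2.3604
    cross x-line → (2,2), t=2.7432
    cross y-line → (2,1), t=3.3957
    cross y-line → (2,0), t=4.4310 (wall)
  → r_3 = 4.4310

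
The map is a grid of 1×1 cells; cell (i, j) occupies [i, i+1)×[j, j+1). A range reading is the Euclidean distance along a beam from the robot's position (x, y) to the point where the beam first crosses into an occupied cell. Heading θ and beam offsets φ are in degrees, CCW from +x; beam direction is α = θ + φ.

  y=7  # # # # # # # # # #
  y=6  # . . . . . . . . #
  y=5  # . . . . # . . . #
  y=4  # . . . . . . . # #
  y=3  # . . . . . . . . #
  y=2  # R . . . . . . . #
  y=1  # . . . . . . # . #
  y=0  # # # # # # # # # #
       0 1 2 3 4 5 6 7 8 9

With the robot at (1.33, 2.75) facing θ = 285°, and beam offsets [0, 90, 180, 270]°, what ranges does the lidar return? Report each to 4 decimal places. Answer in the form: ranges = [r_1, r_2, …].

ranges = [1.8117, 6.9053, 1.2750, 0.3416]

beam 1: φ=0°, α=285°
  dir = (cos 285°, sin 285°) = (0.2588, -0.9659); from cell (1,2)
  next x-line at t=2.5887, next y-line at t=0.7765; Δt_x=3.8637, Δt_y=1.0353
    y: enter (1,1) at t=0.7765
    y: enter (1,0) at t=1.8117 ← occupied
  → r_1 = 1.8117
beam 2: φ=90°, α=15°
  dir = (cos 15°, sin 15°) = (0.9659, 0.2588); from cell (1,2)
  next x-line at t=0.6936, next y-line at t=0.9659; Δt_x=1.0353, Δt_y=3.8637
    x: enter (2,2) at t=0.6936
    y: enter (2,3) at t=0.9659
    x: enter (3,3) at t=1.7289
    x: enter (4,3) at t=2.7642
    x: enter (5,3) at t=3.7995
    y: enter (5,4) at t=4.8296
    x: enter (6,4) at t=4.8347
    x: enter (7,4) at t=5.8700
    x: enter (8,4) at t=6.9053 ← occupied
  → r_2 = 6.9053
beam 3: φ=180°, α=105°
  dir = (cos 105°, sin 105°) = (-0.2588, 0.9659); from cell (1,2)
  next x-line at t=1.2750, next y-line at t=0.2588; Δt_x=3.8637, Δt_y=1.0353
    y: enter (1,3) at t=0.2588
    x: enter (0,3) at t=1.2750 ← occupied
  → r_3 = 1.2750
beam 4: φ=270°, α=195°
  dir = (cos 195°, sin 195°) = (-0.9659, -0.2588); from cell (1,2)
  next x-line at t=0.3416, next y-line at t=2.8978; Δt_x=1.0353, Δt_y=3.8637
    x: enter (0,2) at t=0.3416 ← occupied
  → r_4 = 0.3416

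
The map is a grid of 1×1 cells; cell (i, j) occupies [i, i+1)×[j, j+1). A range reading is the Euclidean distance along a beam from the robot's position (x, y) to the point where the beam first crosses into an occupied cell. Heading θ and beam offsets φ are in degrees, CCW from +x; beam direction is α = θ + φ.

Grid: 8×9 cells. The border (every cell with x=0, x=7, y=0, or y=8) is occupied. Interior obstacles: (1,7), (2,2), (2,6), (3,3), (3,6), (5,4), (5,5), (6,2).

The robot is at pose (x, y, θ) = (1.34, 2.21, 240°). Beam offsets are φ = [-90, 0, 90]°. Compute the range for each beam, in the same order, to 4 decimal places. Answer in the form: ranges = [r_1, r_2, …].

beam 1: φ=-90°, α=150°
  dir = (cos 150°, sin 150°) = (-0.8660, 0.5000); from cell (1,2)
  next x-line at t=0.3926, next y-line at t=1.5800; Δt_x=1.1547, Δt_y=2.0000
    x: enter (0,2) at t=0.3926 ← occupied
  → r_1 = 0.3926
beam 2: φ=0°, α=240°
  dir = (cos 240°, sin 240°) = (-0.5000, -0.8660); from cell (1,2)
  next x-line at t=0.6800, next y-line at t=0.2425; Δt_x=2.0000, Δt_y=1.1547
    y: enter (1,1) at t=0.2425
    x: enter (0,1) at t=0.6800 ← occupied
  → r_2 = 0.6800
beam 3: φ=90°, α=330°
  dir = (cos 330°, sin 330°) = (0.8660, -0.5000); from cell (1,2)
  next x-line at t=0.7621, next y-line at t=0.4200; Δt_x=1.1547, Δt_y=2.0000
    y: enter (1,1) at t=0.4200
    x: enter (2,1) at t=0.7621
    x: enter (3,1) at t=1.9168
    y: enter (3,0) at t=2.4200 ← occupied
  → r_3 = 2.4200

ranges = [0.3926, 0.6800, 2.4200]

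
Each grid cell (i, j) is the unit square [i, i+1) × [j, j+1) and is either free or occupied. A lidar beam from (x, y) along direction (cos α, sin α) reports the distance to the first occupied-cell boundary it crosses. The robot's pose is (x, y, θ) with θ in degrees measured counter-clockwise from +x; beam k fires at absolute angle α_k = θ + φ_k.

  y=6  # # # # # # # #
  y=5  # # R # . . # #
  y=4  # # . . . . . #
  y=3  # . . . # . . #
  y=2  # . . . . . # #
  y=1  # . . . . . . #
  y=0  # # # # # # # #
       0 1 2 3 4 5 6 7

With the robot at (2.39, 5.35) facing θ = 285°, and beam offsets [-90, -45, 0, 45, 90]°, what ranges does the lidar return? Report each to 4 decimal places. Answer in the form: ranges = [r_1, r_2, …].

ranges = [0.4038, 0.7800, 4.5035, 2.7000, 0.6315]

beam 1: φ=-90°, α=195°
  direction (-0.9659, -0.2588); cell (2,5); t to first gridline: x 0.4038, y 1.3523 (then +1.0353 / +3.8637)
    (1,5) via x @ 0.4038  # hit
  → r_1 = 0.4038
beam 2: φ=-45°, α=240°
  direction (-0.5000, -0.8660); cell (2,5); t to first gridline: x 0.7800, y 0.4041 (then +2.0000 / +1.1547)
    (2,4) via y @ 0.4041
    (1,4) via x @ 0.7800  # hit
  → r_2 = 0.7800
beam 3: φ=0°, α=285°
  direction (0.2588, -0.9659); cell (2,5); t to first gridline: x 2.3569, y 0.3623 (then +3.8637 / +1.0353)
    (2,4) via y @ 0.3623
    (2,3) via y @ 1.3976
    (3,3) via x @ 2.3569
    (3,2) via y @ 2.4329
    (3,1) via y @ 3.4682
    (3,0) via y @ 4.5035  # hit
  → r_3 = 4.5035
beam 4: φ=45°, α=330°
  direction (0.8660, -0.5000); cell (2,5); t to first gridline: x 0.7044, y 0.7000 (then +1.1547 / +2.0000)
    (2,4) via y @ 0.7000
    (3,4) via x @ 0.7044
    (4,4) via x @ 1.8591
    (4,3) via y @ 2.7000  # hit
  → r_4 = 2.7000
beam 5: φ=90°, α=15°
  direction (0.9659, 0.2588); cell (2,5); t to first gridline: x 0.6315, y 2.5114 (then +1.0353 / +3.8637)
    (3,5) via x @ 0.6315  # hit
  → r_5 = 0.6315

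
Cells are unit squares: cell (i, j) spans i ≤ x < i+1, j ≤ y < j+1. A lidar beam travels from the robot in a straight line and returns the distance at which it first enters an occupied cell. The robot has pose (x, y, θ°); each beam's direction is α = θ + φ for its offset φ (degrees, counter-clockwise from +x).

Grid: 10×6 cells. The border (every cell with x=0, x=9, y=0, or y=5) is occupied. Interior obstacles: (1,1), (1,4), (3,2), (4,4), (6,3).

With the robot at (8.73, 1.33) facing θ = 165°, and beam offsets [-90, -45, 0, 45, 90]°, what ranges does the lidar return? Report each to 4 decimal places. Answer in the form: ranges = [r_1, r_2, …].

beam 1: φ=-90°, α=75°
  d=(0.2588,0.9659)  start (8,1)  tX=1.0432 tY=0.6936  stride 1/|dx|=3.8637 1/|dy|=1.0353
    cross y-line → (8,2), t=0.6936
    cross x-line → (9,2), t=1.0432 (wall)
  → r_1 = 1.0432
beam 2: φ=-45°, α=120°
  d=(-0.5000,0.8660)  start (8,1)  tX=1.4600 tY=0.7736  stride 1/|dx|=2.0000 1/|dy|=1.1547
    cross y-line → (8,2), t=0.7736
    cross x-line → (7,2), t=1.4600
    cross y-line → (7,3), t=1.9283
    cross y-line → (7,4), t=3.0831
    cross x-line → (6,4), t=3.4600
    cross y-line → (6,5), t=4.2378 (wall)
  → r_2 = 4.2378
beam 3: φ=0°, α=165°
  d=(-0.9659,0.2588)  start (8,1)  tX=0.7558 tY=2.5887  stride 1/|dx|=1.0353 1/|dy|=3.8637
    cross x-line → (7,1), t=0.7558
    cross x-line → (6,1), t=1.7910
    cross y-line → (6,2), t=2.5887
    cross x-line → (5,2), t=2.8263
    cross x-line → (4,2), t=3.8616
    cross x-line → (3,2), t=4.8969 (wall)
  → r_3 = 4.8969
beam 4: φ=45°, α=210°
  d=(-0.8660,-0.5000)  start (8,1)  tX=0.8429 tY=0.6600  stride 1/|dx|=1.1547 1/|dy|=2.0000
    cross y-line → (8,0), t=0.6600 (wall)
  → r_4 = 0.6600
beam 5: φ=90°, α=255°
  d=(-0.2588,-0.9659)  start (8,1)  tX=2.8205 tY=0.3416  stride 1/|dx|=3.8637 1/|dy|=1.0353
    cross y-line → (8,0), t=0.3416 (wall)
  → r_5 = 0.3416

ranges = [1.0432, 4.2378, 4.8969, 0.6600, 0.3416]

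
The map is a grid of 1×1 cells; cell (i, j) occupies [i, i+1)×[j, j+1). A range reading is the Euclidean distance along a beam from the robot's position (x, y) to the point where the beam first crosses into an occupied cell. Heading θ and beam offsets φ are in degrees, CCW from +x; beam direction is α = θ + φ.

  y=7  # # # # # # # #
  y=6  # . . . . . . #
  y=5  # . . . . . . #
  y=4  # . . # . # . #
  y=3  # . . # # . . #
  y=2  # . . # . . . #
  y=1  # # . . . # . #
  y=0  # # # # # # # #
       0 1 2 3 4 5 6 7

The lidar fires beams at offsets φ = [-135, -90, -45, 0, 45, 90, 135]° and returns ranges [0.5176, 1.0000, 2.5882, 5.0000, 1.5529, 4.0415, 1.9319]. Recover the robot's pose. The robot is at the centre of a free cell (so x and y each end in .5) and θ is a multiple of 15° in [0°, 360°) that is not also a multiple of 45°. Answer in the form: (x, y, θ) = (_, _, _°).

The pose lattice has 29·16 = 464 candidates. Test each by forward raycasting.
  (5.5, 3.5, 195°): beam 1 = 0.5774 ≠ 0.5176 ✗
  (6.5, 1.5, 120°): beam 2 = 0.5774 ≠ 1.0000 ✗
  (1.5, 4.5, 105°): beam 1 = 1.7321 ≠ 0.5176 ✗
  …
  (3.5, 6.5, 240°): r_1=0.5176, r_2=1.0000, r_3=2.5882, r_4=5.0000, r_5=1.5529, r_6=4.0415, r_7=1.9319 — all match ✓
No second candidate reproduces the full scan.

(x, y, θ) = (3.5, 6.5, 240°)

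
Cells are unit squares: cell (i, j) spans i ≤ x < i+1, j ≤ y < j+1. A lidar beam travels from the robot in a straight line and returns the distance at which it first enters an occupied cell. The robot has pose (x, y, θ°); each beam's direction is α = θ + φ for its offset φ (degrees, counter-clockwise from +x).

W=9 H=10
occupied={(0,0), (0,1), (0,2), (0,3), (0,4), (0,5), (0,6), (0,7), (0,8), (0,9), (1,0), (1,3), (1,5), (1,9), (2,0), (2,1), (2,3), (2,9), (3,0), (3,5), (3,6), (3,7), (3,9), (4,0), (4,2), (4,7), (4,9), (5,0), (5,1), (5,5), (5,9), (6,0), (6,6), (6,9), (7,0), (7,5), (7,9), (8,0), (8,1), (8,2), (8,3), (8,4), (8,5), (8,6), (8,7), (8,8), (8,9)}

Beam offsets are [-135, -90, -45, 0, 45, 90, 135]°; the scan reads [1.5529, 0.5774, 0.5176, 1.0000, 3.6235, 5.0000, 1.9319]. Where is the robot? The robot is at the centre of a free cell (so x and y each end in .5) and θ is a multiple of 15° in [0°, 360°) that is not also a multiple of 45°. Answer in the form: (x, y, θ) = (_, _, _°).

(x, y, θ) = (7.5, 2.5, 60°)

The pose lattice has 43·16 = 688 candidates. Test each by forward raycasting.
  (4.5, 5.5, 60°): beam 1 = 3.6235 ≠ 1.5529 ✗
  (2.5, 4.5, 210°): beam 1 = 1.9319 ≠ 1.5529 ✗
  (7.5, 1.5, 345°): beam 1 = 1.0000 ≠ 1.5529 ✗
  (7.5, 8.5, 120°): beam 1 = 0.5176 ≠ 1.5529 ✗
  …
  (7.5, 2.5, 60°): r_1=1.5529, r_2=0.5774, r_3=0.5176, r_4=1.0000, r_5=3.6235, r_6=5.0000, r_7=1.9319 — all match ✓
Only this pose fits every beam.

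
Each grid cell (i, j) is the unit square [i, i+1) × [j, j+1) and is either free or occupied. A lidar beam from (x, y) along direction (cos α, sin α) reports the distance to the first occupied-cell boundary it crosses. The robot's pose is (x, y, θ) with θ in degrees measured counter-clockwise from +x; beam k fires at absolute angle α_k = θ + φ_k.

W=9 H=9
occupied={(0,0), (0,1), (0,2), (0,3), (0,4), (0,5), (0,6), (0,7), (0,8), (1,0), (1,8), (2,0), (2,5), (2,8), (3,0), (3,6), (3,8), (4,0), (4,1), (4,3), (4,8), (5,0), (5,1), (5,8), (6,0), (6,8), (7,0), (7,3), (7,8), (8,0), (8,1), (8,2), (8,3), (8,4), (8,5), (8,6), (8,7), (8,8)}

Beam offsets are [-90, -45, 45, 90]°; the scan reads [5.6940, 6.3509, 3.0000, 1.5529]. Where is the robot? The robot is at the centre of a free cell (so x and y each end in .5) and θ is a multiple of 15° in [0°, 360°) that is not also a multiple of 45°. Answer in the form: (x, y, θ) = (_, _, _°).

Enumerate (i+0.5, j+0.5, θ) over the 43 free cells and 16 admissible headings. For each, cast all 4 beams and compare to the given ranges.
  (2.5, 2.5, 15°): beam 1 = 1.5529 ≠ 5.6940 ✗
  (6.5, 7.5, 345°): beam 2 = 3.0000 ≠ 6.3509 ✗
  (5.5, 7.5, 15°): beam 1 = 6.7293 ≠ 5.6940 ✗
  (2.5, 6.5, 345°): beam 1 = 0.5176 ≠ 5.6940 ✗
  (2.5, 3.5, 345°): beam 1 = 2.5882 ≠ 5.6940 ✗
  …
  (4.5, 6.5, 345°): r_1=5.6940, r_2=6.3509, r_3=3.0000, r_4=1.5529 — all match ✓
Only this pose fits every beam.

(x, y, θ) = (4.5, 6.5, 345°)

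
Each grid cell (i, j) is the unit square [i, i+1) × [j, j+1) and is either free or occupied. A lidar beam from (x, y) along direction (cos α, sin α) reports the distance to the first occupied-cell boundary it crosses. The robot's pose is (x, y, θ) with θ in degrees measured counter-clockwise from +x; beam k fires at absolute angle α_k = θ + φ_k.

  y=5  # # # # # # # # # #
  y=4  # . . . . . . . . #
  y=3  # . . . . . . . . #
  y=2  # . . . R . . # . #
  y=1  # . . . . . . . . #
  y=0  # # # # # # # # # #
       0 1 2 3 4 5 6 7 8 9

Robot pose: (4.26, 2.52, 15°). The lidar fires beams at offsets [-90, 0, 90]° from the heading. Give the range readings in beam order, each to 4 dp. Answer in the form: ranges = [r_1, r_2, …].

ranges = [1.5736, 4.9072, 2.5675]

beam 1: φ=-90°, α=285°
  cosα=0.2588 sinα=-0.9659 | (4,2) | tMaxX 2.8591 tMaxY 0.5383 | tΔX 3.8637 tΔY 1.0353
    t=0.5383 [y] (4,1)
    t=1.5736 [y] (4,0) — stop
  → r_1 = 1.5736
beam 2: φ=0°, α=15°
  cosα=0.9659 sinα=0.2588 | (4,2) | tMaxX 0.7661 tMaxY 1.8546 | tΔX 1.0353 tΔY 3.8637
    t=0.7661 [x] (5,2)
    t=1.8014 [x] (6,2)
    t=1.8546 [y] (6,3)
    t=2.8367 [x] (7,3)
    t=3.8719 [x] (8,3)
    t=4.9072 [x] (9,3) — stop
  → r_2 = 4.9072
beam 3: φ=90°, α=105°
  cosα=-0.2588 sinα=0.9659 | (4,2) | tMaxX 1.0046 tMaxY 0.4969 | tΔX 3.8637 tΔY 1.0353
    t=0.4969 [y] (4,3)
    t=1.0046 [x] (3,3)
    t=1.5322 [y] (3,4)
    t=2.5675 [y] (3,5) — stop
  → r_3 = 2.5675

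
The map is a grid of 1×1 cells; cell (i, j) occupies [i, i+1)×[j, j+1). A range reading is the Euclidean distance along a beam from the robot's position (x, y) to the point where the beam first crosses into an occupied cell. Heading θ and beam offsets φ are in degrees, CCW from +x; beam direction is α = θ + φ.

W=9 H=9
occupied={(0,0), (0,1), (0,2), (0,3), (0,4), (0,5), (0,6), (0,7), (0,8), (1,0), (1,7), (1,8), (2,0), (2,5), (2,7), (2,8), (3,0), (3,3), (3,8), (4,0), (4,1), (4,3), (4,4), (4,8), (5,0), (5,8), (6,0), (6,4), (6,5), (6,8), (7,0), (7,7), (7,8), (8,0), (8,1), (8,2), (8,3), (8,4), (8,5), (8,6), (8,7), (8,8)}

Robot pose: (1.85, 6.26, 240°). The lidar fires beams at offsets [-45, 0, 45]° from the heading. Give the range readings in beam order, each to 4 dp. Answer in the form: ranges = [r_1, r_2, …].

beam 1: φ=-45°, α=195°
  d=(-0.9659,-0.2588)  start (1,6)  tX=0.8800 tY=1.0046  stride 1/|dx|=1.0353 1/|dy|=3.8637
    cross x-line → (0,6), t=0.8800 (wall)
  → r_1 = 0.8800
beam 2: φ=0°, α=240°
  d=(-0.5000,-0.8660)  start (1,6)  tX=1.7000 tY=0.3002  stride 1/|dx|=2.0000 1/|dy|=1.1547
    cross y-line → (1,5), t=0.3002
    cross y-line → (1,4), t=1.4549
    cross x-line → (0,4), t=1.7000 (wall)
  → r_2 = 1.7000
beam 3: φ=45°, α=285°
  d=(0.2588,-0.9659)  start (1,6)  tX=0.5796 tY=0.2692  stride 1/|dx|=3.8637 1/|dy|=1.0353
    cross y-line → (1,5), t=0.2692
    cross x-line → (2,5), t=0.5796 (wall)
  → r_3 = 0.5796

ranges = [0.8800, 1.7000, 0.5796]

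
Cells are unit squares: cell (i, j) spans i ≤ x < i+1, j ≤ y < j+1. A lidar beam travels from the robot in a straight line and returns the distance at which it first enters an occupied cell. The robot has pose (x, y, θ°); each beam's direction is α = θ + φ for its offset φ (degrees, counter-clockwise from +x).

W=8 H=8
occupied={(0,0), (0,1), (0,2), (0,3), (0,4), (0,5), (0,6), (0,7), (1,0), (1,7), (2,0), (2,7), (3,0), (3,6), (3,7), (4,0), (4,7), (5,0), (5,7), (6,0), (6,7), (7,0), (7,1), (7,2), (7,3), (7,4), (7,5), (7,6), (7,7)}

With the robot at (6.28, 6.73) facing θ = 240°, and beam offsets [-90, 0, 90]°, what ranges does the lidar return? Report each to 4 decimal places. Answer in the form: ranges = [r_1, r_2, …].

beam 1: φ=-90°, α=150°
  d=(-0.8660,0.5000)  start (6,6)  tX=0.3233 tY=0.5400  stride 1/|dx|=1.1547 1/|dy|=2.0000
    cross x-line → (5,6), t=0.3233
    cross y-line → (5,7), t=0.5400 (wall)
  → r_1 = 0.5400
beam 2: φ=0°, α=240°
  d=(-0.5000,-0.8660)  start (6,6)  tX=0.5600 tY=0.8429  stride 1/|dx|=2.0000 1/|dy|=1.1547
    cross x-line → (5,6), t=0.5600
    cross y-line → (5,5), t=0.8429
    cross y-line → (5,4), t=1.9976
    cross x-line → (4,4), t=2.5600
    cross y-line → (4,3), t=3.1523
    cross y-line → (4,2), t=4.3070
    cross x-line → (3,2), t=4.5600
    cross y-line → (3,1), t=5.4617
    cross x-line → (2,1), t=6.5600
    cross y-line → (2,0), t=6.6164 (wall)
  → r_2 = 6.6164
beam 3: φ=90°, α=330°
  d=(0.8660,-0.5000)  start (6,6)  tX=0.8314 tY=1.4600  stride 1/|dx|=1.1547 1/|dy|=2.0000
    cross x-line → (7,6), t=0.8314 (wall)
  → r_3 = 0.8314

ranges = [0.5400, 6.6164, 0.8314]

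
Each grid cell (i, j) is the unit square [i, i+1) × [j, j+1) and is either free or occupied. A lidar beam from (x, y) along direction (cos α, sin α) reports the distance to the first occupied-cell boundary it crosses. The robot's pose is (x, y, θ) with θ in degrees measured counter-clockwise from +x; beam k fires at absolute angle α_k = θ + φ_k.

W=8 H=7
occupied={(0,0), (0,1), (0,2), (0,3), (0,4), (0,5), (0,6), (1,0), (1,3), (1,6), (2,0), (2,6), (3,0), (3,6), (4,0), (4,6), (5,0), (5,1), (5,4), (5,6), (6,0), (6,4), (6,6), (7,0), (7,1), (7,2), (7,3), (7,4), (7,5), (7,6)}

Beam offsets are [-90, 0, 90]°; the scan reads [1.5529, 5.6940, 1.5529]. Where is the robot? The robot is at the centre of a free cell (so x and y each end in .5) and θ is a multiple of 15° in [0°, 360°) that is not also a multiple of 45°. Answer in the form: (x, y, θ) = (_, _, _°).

(x, y, θ) = (6.5, 2.5, 195°)

Candidates: 26 free-cell centres × 16 headings = 416 poses. Raycast each; keep the one whose scan matches to 4 dp.
  (2.5, 1.5, 150°): beam 1 = 5.1962 ≠ 1.5529 ✗
  (3.5, 5.5, 165°): beam 1 = 0.5176 ≠ 1.5529 ✗
  (2.5, 3.5, 300°): beam 1 = 0.5774 ≠ 1.5529 ✗
  (2.5, 2.5, 105°): beam 1 = 4.6587 ≠ 1.5529 ✗
  …
  (6.5, 2.5, 195°): r_1=1.5529, r_2=5.6940, r_3=1.5529 — all match ✓
Only this pose fits every beam.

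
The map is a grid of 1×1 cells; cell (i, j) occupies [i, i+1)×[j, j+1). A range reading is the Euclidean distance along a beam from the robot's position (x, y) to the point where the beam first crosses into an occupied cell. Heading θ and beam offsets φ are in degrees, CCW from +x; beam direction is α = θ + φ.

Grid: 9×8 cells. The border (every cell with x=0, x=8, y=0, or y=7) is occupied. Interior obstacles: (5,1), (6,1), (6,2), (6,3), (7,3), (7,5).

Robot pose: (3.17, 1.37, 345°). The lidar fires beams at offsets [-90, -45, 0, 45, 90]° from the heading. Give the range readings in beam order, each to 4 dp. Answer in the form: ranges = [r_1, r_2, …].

ranges = [0.3831, 0.4272, 1.4296, 3.2678, 5.8286]

beam 1: φ=-90°, α=255°
  direction (-0.2588, -0.9659); cell (3,1); t to first gridline: x 0.6568, y 0.3831 (then +3.8637 / +1.0353)
    (3,0) via y @ 0.3831  # hit
  → r_1 = 0.3831
beam 2: φ=-45°, α=300°
  direction (0.5000, -0.8660); cell (3,1); t to first gridline: x 1.6600, y 0.4272 (then +2.0000 / +1.1547)
    (3,0) via y @ 0.4272  # hit
  → r_2 = 0.4272
beam 3: φ=0°, α=345°
  direction (0.9659, -0.2588); cell (3,1); t to first gridline: x 0.8593, y 1.4296 (then +1.0353 / +3.8637)
    (4,1) via x @ 0.8593
    (4,0) via y @ 1.4296  # hit
  → r_3 = 1.4296
beam 4: φ=45°, α=30°
  direction (0.8660, 0.5000); cell (3,1); t to first gridline: x 0.9584, y 1.2600 (then +1.1547 / +2.0000)
    (4,1) via x @ 0.9584
    (4,2) via y @ 1.2600
    (5,2) via x @ 2.1131
    (5,3) via y @ 3.2600
    (6,3) via x @ 3.2678  # hit
  → r_4 = 3.2678
beam 5: φ=90°, α=75°
  direction (0.2588, 0.9659); cell (3,1); t to first gridline: x 3.2069, y 0.6522 (then +3.8637 / +1.0353)
    (3,2) via y @ 0.6522
    (3,3) via y @ 1.6875
    (3,4) via y @ 2.7228
    (4,4) via x @ 3.2069
    (4,5) via y @ 3.7581
    (4,6) via y @ 4.7933
    (4,7) via y @ 5.8286  # hit
  → r_5 = 5.8286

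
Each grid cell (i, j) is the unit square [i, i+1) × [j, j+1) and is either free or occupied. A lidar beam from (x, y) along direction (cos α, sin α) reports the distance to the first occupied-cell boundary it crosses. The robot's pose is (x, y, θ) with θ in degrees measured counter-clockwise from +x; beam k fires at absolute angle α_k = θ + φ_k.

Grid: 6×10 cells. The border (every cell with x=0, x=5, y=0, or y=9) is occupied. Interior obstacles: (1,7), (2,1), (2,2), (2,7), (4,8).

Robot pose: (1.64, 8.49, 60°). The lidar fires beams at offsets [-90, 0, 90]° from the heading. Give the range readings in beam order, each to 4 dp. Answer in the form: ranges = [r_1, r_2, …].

beam 1: φ=-90°, α=330°
  cosα=0.8660 sinα=-0.5000 | (1,8) | tMaxX 0.4157 tMaxY 0.9800 | tΔX 1.1547 tΔY 2.0000
    t=0.4157 [x] (2,8)
    t=0.9800 [y] (2,7) — stop
  → r_1 = 0.9800
beam 2: φ=0°, α=60°
  cosα=0.5000 sinα=0.8660 | (1,8) | tMaxX 0.7200 tMaxY 0.5889 | tΔX 2.0000 tΔY 1.1547
    t=0.5889 [y] (1,9) — stop
  → r_2 = 0.5889
beam 3: φ=90°, α=150°
  cosα=-0.8660 sinα=0.5000 | (1,8) | tMaxX 0.7390 tMaxY 1.0200 | tΔX 1.1547 tΔY 2.0000
    t=0.7390 [x] (0,8) — stop
  → r_3 = 0.7390

ranges = [0.9800, 0.5889, 0.7390]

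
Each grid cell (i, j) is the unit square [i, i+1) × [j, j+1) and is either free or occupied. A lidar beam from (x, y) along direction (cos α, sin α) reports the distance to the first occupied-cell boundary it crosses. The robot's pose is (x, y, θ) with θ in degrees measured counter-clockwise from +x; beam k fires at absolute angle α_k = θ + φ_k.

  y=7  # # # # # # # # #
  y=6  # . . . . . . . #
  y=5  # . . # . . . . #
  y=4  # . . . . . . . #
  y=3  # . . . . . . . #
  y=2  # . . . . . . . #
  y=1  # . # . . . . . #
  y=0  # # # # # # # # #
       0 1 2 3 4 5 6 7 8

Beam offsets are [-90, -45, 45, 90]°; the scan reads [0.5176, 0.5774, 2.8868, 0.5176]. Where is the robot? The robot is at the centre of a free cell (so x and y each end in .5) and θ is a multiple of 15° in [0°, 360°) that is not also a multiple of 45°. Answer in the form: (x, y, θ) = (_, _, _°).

The pose lattice has 40·16 = 640 candidates. Test each by forward raycasting.
  (1.5, 5.5, 240°): beam 1 = 0.5774 ≠ 0.5176 ✗
  (7.5, 5.5, 300°): beam 1 = 7.5056 ≠ 0.5176 ✗
  (1.5, 4.5, 240°): beam 1 = 0.5774 ≠ 0.5176 ✗
  (2.5, 4.5, 345°): beam 1 = 3.6235 ≠ 0.5176 ✗
  (7.5, 5.5, 150°): beam 1 = 1.0000 ≠ 0.5176 ✗
  …
  (3.5, 6.5, 165°): r_1=0.5176, r_2=0.5774, r_3=2.8868, r_4=0.5176 — all match ✓
Only this pose fits every beam.

(x, y, θ) = (3.5, 6.5, 165°)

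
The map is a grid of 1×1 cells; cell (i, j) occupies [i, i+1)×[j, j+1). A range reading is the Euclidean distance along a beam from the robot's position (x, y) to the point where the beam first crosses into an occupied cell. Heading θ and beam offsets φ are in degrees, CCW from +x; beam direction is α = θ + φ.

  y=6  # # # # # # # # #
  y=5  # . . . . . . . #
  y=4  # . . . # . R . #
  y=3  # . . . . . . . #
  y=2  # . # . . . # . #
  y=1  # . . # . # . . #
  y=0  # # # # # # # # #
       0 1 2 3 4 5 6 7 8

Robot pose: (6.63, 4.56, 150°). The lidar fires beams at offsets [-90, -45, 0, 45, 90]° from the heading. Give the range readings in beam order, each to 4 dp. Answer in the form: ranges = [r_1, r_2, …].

beam 1: φ=-90°, α=60°
  direction (0.5000, 0.8660); cell (6,4); t to first gridline: x 0.7400, y 0.5081 (then +2.0000 / +1.1547)
    (6,5) via y @ 0.5081
    (7,5) via x @ 0.7400
    (7,6) via y @ 1.6628  # hit
  → r_1 = 1.6628
beam 2: φ=-45°, α=105°
  direction (-0.2588, 0.9659); cell (6,4); t to first gridline: x 2.4341, y 0.4555 (then +3.8637 / +1.0353)
    (6,5) via y @ 0.4555
    (6,6) via y @ 1.4908  # hit
  → r_2 = 1.4908
beam 3: φ=0°, α=150°
  direction (-0.8660, 0.5000); cell (6,4); t to first gridline: x 0.7275, y 0.8800 (then +1.1547 / +2.0000)
    (5,4) via x @ 0.7275
    (5,5) via y @ 0.8800
    (4,5) via x @ 1.8822
    (4,6) via y @ 2.8800  # hit
  → r_3 = 2.8800
beam 4: φ=45°, α=195°
  direction (-0.9659, -0.2588); cell (6,4); t to first gridline: x 0.6522, y 2.1637 (then +1.0353 / +3.8637)
    (5,4) via x @ 0.6522
    (4,4) via x @ 1.6875  # hit
  → r_4 = 1.6875
beam 5: φ=90°, α=240°
  direction (-0.5000, -0.8660); cell (6,4); t to first gridline: x 1.2600, y 0.6466 (then +2.0000 / +1.1547)
    (6,3) via y @ 0.6466
    (5,3) via x @ 1.2600
    (5,2) via y @ 1.8013
    (5,1) via y @ 2.9560  # hit
  → r_5 = 2.9560

ranges = [1.6628, 1.4908, 2.8800, 1.6875, 2.9560]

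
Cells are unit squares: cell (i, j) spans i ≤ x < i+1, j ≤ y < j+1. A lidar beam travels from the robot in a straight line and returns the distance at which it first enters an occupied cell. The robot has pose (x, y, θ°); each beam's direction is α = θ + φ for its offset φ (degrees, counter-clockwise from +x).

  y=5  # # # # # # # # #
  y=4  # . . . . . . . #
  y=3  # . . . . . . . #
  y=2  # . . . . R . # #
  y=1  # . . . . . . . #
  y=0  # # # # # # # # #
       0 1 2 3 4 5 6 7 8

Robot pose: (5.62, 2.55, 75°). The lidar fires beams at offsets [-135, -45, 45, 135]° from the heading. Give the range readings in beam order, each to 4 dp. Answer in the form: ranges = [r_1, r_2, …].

ranges = [1.7898, 2.7482, 2.8290, 3.1000]

beam 1: φ=-135°, α=300°
  dir = (cos 300°, sin 300°) = (0.5000, -0.8660); from cell (5,2)
  next x-line at t=0.7600, next y-line at t=0.6351; Δt_x=2.0000, Δt_y=1.1547
    y: enter (5,1) at t=0.6351
    x: enter (6,1) at t=0.7600
    y: enter (6,0) at t=1.7898 ← occupied
  → r_1 = 1.7898
beam 2: φ=-45°, α=30°
  dir = (cos 30°, sin 30°) = (0.8660, 0.5000); from cell (5,2)
  next x-line at t=0.4388, next y-line at t=0.9000; Δt_x=1.1547, Δt_y=2.0000
    x: enter (6,2) at t=0.4388
    y: enter (6,3) at t=0.9000
    x: enter (7,3) at t=1.5935
    x: enter (8,3) at t=2.7482 ← occupied
  → r_2 = 2.7482
beam 3: φ=45°, α=120°
  dir = (cos 120°, sin 120°) = (-0.5000, 0.8660); from cell (5,2)
  next x-line at t=1.2400, next y-line at t=0.5196; Δt_x=2.0000, Δt_y=1.1547
    y: enter (5,3) at t=0.5196
    x: enter (4,3) at t=1.2400
    y: enter (4,4) at t=1.6743
    y: enter (4,5) at t=2.8290 ← occupied
  → r_3 = 2.8290
beam 4: φ=135°, α=210°
  dir = (cos 210°, sin 210°) = (-0.8660, -0.5000); from cell (5,2)
  next x-line at t=0.7159, next y-line at t=1.1000; Δt_x=1.1547, Δt_y=2.0000
    x: enter (4,2) at t=0.7159
    y: enter (4,1) at t=1.1000
    x: enter (3,1) at t=1.8706
    x: enter (2,1) at t=3.0253
    y: enter (2,0) at t=3.1000 ← occupied
  → r_4 = 3.1000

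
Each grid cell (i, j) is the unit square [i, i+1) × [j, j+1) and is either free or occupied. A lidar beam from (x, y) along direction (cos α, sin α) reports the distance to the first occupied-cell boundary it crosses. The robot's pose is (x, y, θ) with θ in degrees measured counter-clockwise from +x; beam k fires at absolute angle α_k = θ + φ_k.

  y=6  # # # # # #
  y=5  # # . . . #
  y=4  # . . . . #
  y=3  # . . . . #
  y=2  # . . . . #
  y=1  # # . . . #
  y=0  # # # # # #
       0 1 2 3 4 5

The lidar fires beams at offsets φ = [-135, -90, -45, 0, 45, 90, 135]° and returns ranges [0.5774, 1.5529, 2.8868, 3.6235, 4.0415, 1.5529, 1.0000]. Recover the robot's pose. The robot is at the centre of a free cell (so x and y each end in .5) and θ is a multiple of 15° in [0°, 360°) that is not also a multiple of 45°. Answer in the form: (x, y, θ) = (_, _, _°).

(x, y, θ) = (1.5, 3.5, 345°)

The pose lattice has 18·16 = 288 candidates. Test each by forward raycasting.
  (2.5, 3.5, 105°): beam 1 = 2.8868 ≠ 0.5774 ✗
  (2.5, 4.5, 330°): beam 1 = 1.5529 ≠ 0.5774 ✗
  (2.5, 5.5, 345°): beam 2 = 3.6235 ≠ 1.5529 ✗
  (1.5, 4.5, 30°): beam 1 = 1.9319 ≠ 0.5774 ✗
  …
  (1.5, 3.5, 345°): r_1=0.5774, r_2=1.5529, r_3=2.8868, r_4=3.6235, r_5=4.0415, r_6=1.5529, r_7=1.0000 — all match ✓
Unique over the lattice → pose = (1.5, 3.5, 345°).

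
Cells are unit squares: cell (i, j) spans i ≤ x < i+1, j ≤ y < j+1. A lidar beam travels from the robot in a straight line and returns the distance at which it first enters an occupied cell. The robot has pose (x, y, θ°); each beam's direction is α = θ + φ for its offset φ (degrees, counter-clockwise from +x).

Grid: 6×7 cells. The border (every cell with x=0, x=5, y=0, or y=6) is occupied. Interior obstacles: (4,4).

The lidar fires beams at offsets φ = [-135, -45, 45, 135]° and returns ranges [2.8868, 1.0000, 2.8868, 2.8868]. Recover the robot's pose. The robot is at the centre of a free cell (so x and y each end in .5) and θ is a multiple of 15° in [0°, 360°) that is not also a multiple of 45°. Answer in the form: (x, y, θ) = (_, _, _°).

Enumerate (i+0.5, j+0.5, θ) over the 19 free cells and 16 admissible headings. For each, cast all 4 beams and compare to the given ranges.
  (3.5, 1.5, 75°): beam 1 = 0.5774 ≠ 2.8868 ✗
  (4.5, 2.5, 285°): beam 1 = 4.0415 ≠ 2.8868 ✗
  (3.5, 1.5, 165°): beam 1 = 1.7321 ≠ 2.8868 ✗
  (3.5, 5.5, 30°): beam 1 = 4.6587 ≠ 2.8868 ✗
  …
  (3.5, 3.5, 75°): r_1=2.8868, r_2=1.0000, r_3=2.8868, r_4=2.8868 — all match ✓
No second candidate reproduces the full scan.

(x, y, θ) = (3.5, 3.5, 75°)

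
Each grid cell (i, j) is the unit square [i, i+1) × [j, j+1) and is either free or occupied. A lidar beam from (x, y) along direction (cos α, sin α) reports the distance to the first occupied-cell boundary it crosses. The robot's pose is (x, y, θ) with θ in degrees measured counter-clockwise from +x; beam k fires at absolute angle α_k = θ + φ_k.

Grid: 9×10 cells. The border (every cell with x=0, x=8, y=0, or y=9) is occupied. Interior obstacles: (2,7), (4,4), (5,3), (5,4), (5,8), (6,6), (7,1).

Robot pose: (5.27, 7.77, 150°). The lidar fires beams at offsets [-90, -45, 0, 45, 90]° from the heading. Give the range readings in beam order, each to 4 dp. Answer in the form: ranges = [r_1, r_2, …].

beam 1: φ=-90°, α=60°
  direction (0.5000, 0.8660); cell (5,7); t to first gridline: x 1.4600, y 0.2656 (then +2.0000 / +1.1547)
    (5,8) via y @ 0.2656  # hit
  → r_1 = 0.2656
beam 2: φ=-45°, α=105°
  direction (-0.2588, 0.9659); cell (5,7); t to first gridline: x 1.0432, y 0.2381 (then +3.8637 / +1.0353)
    (5,8) via y @ 0.2381  # hit
  → r_2 = 0.2381
beam 3: φ=0°, α=150°
  direction (-0.8660, 0.5000); cell (5,7); t to first gridline: x 0.3118, y 0.4600 (then +1.1547 / +2.0000)
    (4,7) via x @ 0.3118
    (4,8) via y @ 0.4600
    (3,8) via x @ 1.4665
    (3,9) via y @ 2.4600  # hit
  → r_3 = 2.4600
beam 4: φ=45°, α=195°
  direction (-0.9659, -0.2588); cell (5,7); t to first gridline: x 0.2795, y 2.9751 (then +1.0353 / +3.8637)
    (4,7) via x @ 0.2795
    (3,7) via x @ 1.3148
    (2,7) via x @ 2.3501  # hit
  → r_4 = 2.3501
beam 5: φ=90°, α=240°
  direction (-0.5000, -0.8660); cell (5,7); t to first gridline: x 0.5400, y 0.8891 (then +2.0000 / +1.1547)
    (4,7) via x @ 0.5400
    (4,6) via y @ 0.8891
    (4,5) via y @ 2.0438
    (3,5) via x @ 2.5400
    (3,4) via y @ 3.1985
    (3,3) via y @ 4.3532
    (2,3) via x @ 4.5400
    (2,2) via y @ 5.5079
    (1,2) via x @ 6.5400
    (1,1) via y @ 6.6626
    (1,0) via y @ 7.8173  # hit
  → r_5 = 7.8173

ranges = [0.2656, 0.2381, 2.4600, 2.3501, 7.8173]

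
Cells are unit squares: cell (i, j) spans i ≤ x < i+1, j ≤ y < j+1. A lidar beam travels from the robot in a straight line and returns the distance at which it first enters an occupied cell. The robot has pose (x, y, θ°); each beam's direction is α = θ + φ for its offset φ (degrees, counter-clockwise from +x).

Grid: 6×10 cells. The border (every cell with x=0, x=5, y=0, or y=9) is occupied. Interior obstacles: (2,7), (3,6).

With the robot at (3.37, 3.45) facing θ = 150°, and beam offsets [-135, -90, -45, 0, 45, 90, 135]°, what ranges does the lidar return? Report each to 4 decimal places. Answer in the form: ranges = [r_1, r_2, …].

beam 1: φ=-135°, α=15°
  d=(0.9659,0.2588)  start (3,3)  tX=0.6522 tY=2.1250  stride 1/|dx|=1.0353 1/|dy|=3.8637
    cross x-line → (4,3), t=0.6522
    cross x-line → (5,3), t=1.6875 (wall)
  → r_1 = 1.6875
beam 2: φ=-90°, α=60°
  d=(0.5000,0.8660)  start (3,3)  tX=1.2600 tY=0.6351  stride 1/|dx|=2.0000 1/|dy|=1.1547
    cross y-line → (3,4), t=0.6351
    cross x-line → (4,4), t=1.2600
    cross y-line → (4,5), t=1.7898
    cross y-line → (4,6), t=2.9445
    cross x-line → (5,6), t=3.2600 (wall)
  → r_2 = 3.2600
beam 3: φ=-45°, α=105°
  d=(-0.2588,0.9659)  start (3,3)  tX=1.4296 tY=0.5694  stride 1/|dx|=3.8637 1/|dy|=1.0353
    cross y-line → (3,4), t=0.5694
    cross x-line → (2,4), t=1.4296
    cross y-line → (2,5), t=1.6047
    cross y-line → (2,6), t=2.6400
    cross y-line → (2,7), t=3.6752 (wall)
  → r_3 = 3.6752
beam 4: φ=0°, α=150°
  d=(-0.8660,0.5000)  start (3,3)  tX=0.4272 tY=1.1000  stride 1/|dx|=1.1547 1/|dy|=2.0000
    cross x-line → (2,3), t=0.4272
    cross y-line → (2,4), t=1.1000
    cross x-line → (1,4), t=1.5819
    cross x-line → (0,4), t=2.7366 (wall)
  → r_4 = 2.7366
beam 5: φ=45°, α=195°
  d=(-0.9659,-0.2588)  start (3,3)  tX=0.3831 tY=1.7387  stride 1/|dx|=1.0353 1/|dy|=3.8637
    cross x-line → (2,3), t=0.3831
    cross x-line → (1,3), t=1.4183
    cross y-line → (1,2), t=1.7387
    cross x-line → (0,2), t=2.4536 (wall)
  → r_5 = 2.4536
beam 6: φ=90°, α=240°
  d=(-0.5000,-0.8660)  start (3,3)  tX=0.7400 tY=0.5196  stride 1/|dx|=2.0000 1/|dy|=1.1547
    cross y-line → (3,2), t=0.5196
    cross x-line → (2,2), t=0.7400
    cross y-line → (2,1), t=1.6743
    cross x-line → (1,1), t=2.7400
    cross y-line → (1,0), t=2.8290 (wall)
  → r_6 = 2.8290
beam 7: φ=135°, α=285°
  d=(0.2588,-0.9659)  start (3,3)  tX=2.4341 tY=0.4659  stride 1/|dx|=3.8637 1/|dy|=1.0353
    cross y-line → (3,2), t=0.4659
    cross y-line → (3,1), t=1.5012
    cross x-line → (4,1), t=2.4341
    cross y-line → (4,0), t=2.5364 (wall)
  → r_7 = 2.5364

ranges = [1.6875, 3.2600, 3.6752, 2.7366, 2.4536, 2.8290, 2.5364]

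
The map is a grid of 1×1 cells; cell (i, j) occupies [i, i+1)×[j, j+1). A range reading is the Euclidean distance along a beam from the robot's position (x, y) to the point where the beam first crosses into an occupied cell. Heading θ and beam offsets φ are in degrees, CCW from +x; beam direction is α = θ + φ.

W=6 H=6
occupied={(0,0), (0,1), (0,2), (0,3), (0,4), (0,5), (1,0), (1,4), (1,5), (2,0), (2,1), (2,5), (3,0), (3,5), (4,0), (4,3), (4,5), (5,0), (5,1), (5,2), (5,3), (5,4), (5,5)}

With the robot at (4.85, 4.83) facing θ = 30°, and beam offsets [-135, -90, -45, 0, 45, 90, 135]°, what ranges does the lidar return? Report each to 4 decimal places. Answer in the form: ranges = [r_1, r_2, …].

ranges = [0.8593, 0.3000, 0.1553, 0.1732, 0.1760, 0.1963, 0.6568]

beam 1: φ=-135°, α=255°
  cosα=-0.2588 sinα=-0.9659 | (4,4) | tMaxX 3.2841 tMaxY 0.8593 | tΔX 3.8637 tΔY 1.0353
    t=0.8593 [y] (4,3) — stop
  → r_1 = 0.8593
beam 2: φ=-90°, α=300°
  cosα=0.5000 sinα=-0.8660 | (4,4) | tMaxX 0.3000 tMaxY 0.9584 | tΔX 2.0000 tΔY 1.1547
    t=0.3000 [x] (5,4) — stop
  → r_2 = 0.3000
beam 3: φ=-45°, α=345°
  cosα=0.9659 sinα=-0.2588 | (4,4) | tMaxX 0.1553 tMaxY 3.2069 | tΔX 1.0353 tΔY 3.8637
    t=0.1553 [x] (5,4) — stop
  → r_3 = 0.1553
beam 4: φ=0°, α=30°
  cosα=0.8660 sinα=0.5000 | (4,4) | tMaxX 0.1732 tMaxY 0.3400 | tΔX 1.1547 tΔY 2.0000
    t=0.1732 [x] (5,4) — stop
  → r_4 = 0.1732
beam 5: φ=45°, α=75°
  cosα=0.2588 sinα=0.9659 | (4,4) | tMaxX 0.5796 tMaxY 0.1760 | tΔX 3.8637 tΔY 1.0353
    t=0.1760 [y] (4,5) — stop
  → r_5 = 0.1760
beam 6: φ=90°, α=120°
  cosα=-0.5000 sinα=0.8660 | (4,4) | tMaxX 1.7000 tMaxY 0.1963 | tΔX 2.0000 tΔY 1.1547
    t=0.1963 [y] (4,5) — stop
  → r_6 = 0.1963
beam 7: φ=135°, α=165°
  cosα=-0.9659 sinα=0.2588 | (4,4) | tMaxX 0.8800 tMaxY 0.6568 | tΔX 1.0353 tΔY 3.8637
    t=0.6568 [y] (4,5) — stop
  → r_7 = 0.6568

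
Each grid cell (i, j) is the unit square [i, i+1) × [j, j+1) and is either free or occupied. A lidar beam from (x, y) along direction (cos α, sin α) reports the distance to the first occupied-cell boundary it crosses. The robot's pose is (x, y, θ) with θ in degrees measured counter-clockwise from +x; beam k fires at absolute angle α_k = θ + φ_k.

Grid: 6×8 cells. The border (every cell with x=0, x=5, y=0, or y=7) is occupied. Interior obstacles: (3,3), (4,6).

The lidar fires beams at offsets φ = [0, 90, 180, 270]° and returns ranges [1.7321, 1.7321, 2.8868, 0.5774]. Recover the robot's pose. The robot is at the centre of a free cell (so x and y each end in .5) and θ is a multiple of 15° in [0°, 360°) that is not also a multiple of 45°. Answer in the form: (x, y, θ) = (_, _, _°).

Candidates: 22 free-cell centres × 16 headings = 352 poses. Raycast each; keep the one whose scan matches to 4 dp.
  (1.5, 1.5, 255°): beam 1 = 0.5176 ≠ 1.7321 ✗
  (1.5, 1.5, 165°): beam 1 = 0.5176 ≠ 1.7321 ✗
  (4.5, 2.5, 75°): beam 1 = 1.9319 ≠ 1.7321 ✗
  …
  (3.5, 4.5, 330°): r_1=1.7321, r_2=1.7321, r_3=2.8868, r_4=0.5774 — all match ✓
Unique over the lattice → pose = (3.5, 4.5, 330°).

(x, y, θ) = (3.5, 4.5, 330°)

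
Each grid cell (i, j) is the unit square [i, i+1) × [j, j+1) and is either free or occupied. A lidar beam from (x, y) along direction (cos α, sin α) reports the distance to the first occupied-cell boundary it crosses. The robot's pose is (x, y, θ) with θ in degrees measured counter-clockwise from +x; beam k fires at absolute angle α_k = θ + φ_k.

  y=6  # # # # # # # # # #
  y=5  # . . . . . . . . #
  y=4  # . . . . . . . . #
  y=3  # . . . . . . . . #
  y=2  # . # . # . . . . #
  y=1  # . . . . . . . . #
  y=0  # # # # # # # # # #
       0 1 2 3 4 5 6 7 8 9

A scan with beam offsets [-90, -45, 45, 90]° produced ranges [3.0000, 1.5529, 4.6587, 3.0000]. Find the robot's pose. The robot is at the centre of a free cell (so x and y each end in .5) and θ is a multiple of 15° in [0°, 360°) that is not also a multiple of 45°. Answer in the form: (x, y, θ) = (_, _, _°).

Candidates: 38 free-cell centres × 16 headings = 608 poses. Raycast each; keep the one whose scan matches to 4 dp.
  (5.5, 4.5, 60°): beam 1 = 4.0415 ≠ 3.0000 ✗
  (8.5, 5.5, 165°): beam 1 = 0.5176 ≠ 3.0000 ✗
  (7.5, 4.5, 195°): beam 1 = 1.5529 ≠ 3.0000 ✗
  (7.5, 1.5, 330°): beam 1 = 0.5774 ≠ 3.0000 ✗
  …
  (5.5, 4.5, 120°): r_1=3.0000, r_2=1.5529, r_3=4.6587, r_4=3.0000 — all match ✓
Unique over the lattice → pose = (5.5, 4.5, 120°).

(x, y, θ) = (5.5, 4.5, 120°)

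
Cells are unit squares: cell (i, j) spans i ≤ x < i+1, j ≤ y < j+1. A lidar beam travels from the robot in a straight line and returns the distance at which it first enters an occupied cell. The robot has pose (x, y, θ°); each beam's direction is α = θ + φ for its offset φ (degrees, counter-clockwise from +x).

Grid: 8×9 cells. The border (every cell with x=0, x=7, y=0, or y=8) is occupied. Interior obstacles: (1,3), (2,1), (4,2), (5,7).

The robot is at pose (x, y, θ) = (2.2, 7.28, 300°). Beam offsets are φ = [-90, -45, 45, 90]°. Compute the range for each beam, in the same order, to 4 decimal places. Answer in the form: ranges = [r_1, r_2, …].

beam 1: φ=-90°, α=210°
  dir = (cos 210°, sin 210°) = (-0.8660, -0.5000); from cell (2,7)
  next x-line at t=0.2309, next y-line at t=0.5600; Δt_x=1.1547, Δt_y=2.0000
    x: enter (1,7) at t=0.2309
    y: enter (1,6) at t=0.5600
    x: enter (0,6) at t=1.3856 ← occupied
  → r_1 = 1.3856
beam 2: φ=-45°, α=255°
  dir = (cos 255°, sin 255°) = (-0.2588, -0.9659); from cell (2,7)
  next x-line at t=0.7727, next y-line at t=0.2899; Δt_x=3.8637, Δt_y=1.0353
    y: enter (2,6) at t=0.2899
    x: enter (1,6) at t=0.7727
    y: enter (1,5) at t=1.3252
    y: enter (1,4) at t=2.3604
    y: enter (1,3) at t=3.3957 ← occupied
  → r_2 = 3.3957
beam 3: φ=45°, α=345°
  dir = (cos 345°, sin 345°) = (0.9659, -0.2588); from cell (2,7)
  next x-line at t=0.8282, next y-line at t=1.0818; Δt_x=1.0353, Δt_y=3.8637
    x: enter (3,7) at t=0.8282
    y: enter (3,6) at t=1.0818
    x: enter (4,6) at t=1.8635
    x: enter (5,6) at t=2.8988
    x: enter (6,6) at t=3.9340
    y: enter (6,5) at t=4.9455
    x: enter (7,5) at t=4.9693 ← occupied
  → r_3 = 4.9693
beam 4: φ=90°, α=30°
  dir = (cos 30°, sin 30°) = (0.8660, 0.5000); from cell (2,7)
  next x-line at t=0.9238, next y-line at t=1.4400; Δt_x=1.1547, Δt_y=2.0000
    x: enter (3,7) at t=0.9238
    y: enter (3,8) at t=1.4400 ← occupied
  → r_4 = 1.4400

ranges = [1.3856, 3.3957, 4.9693, 1.4400]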